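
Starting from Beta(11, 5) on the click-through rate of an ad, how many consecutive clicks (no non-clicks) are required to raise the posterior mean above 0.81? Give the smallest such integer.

After k clicks and 0 non-clicks the posterior is Beta(11+k, 5), with mean (11+k)/(11+5+k).
Set (11+k)/(16+k) > 0.81 and solve: k > (0.81·16 − 11)/(1 − 0.81) = 10.316.
The smallest integer exceeding 10.316 is 11.

k = 11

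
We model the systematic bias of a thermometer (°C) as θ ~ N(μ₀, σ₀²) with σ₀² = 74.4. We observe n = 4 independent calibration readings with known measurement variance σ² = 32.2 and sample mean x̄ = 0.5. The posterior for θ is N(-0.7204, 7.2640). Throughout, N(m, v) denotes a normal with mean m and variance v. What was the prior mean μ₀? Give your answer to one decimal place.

μ₀ = -12.0

The posterior mean is a precision-weighted average: μ_n = (τ₀μ₀ + τ_data·x̄)/(τ₀+τ_data), with τ₀=1/σ₀² and τ_data=n/σ².
Here τ₀ = 1/74.4 = 0.013441 and τ_data = 4/32.2 = 0.124224, so τ_n = 0.137665.
Rearranging for μ₀: μ₀ = (μ_n·τ_n − τ_data·x̄)/τ₀ = (-0.7204·0.137665 − 0.124224·0.5) / 0.013441 = -0.161286/0.013441 ≈ -12.0.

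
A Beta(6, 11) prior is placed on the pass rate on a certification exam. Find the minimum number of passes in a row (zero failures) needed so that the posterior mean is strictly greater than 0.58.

k = 10

After k passes and 0 failures the posterior is Beta(6+k, 11), with mean (6+k)/(6+11+k).
Set (6+k)/(17+k) > 0.58 and solve: k > (0.58·17 − 6)/(1 − 0.58) = 9.190.
The smallest integer exceeding 9.190 is 10.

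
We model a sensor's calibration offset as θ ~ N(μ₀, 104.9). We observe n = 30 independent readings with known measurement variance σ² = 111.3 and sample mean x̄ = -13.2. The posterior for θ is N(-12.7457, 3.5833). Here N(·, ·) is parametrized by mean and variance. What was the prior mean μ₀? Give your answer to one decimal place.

μ₀ = 0.1

The posterior mean is a precision-weighted average: μ_n = (τ₀μ₀ + τ_data·x̄)/(τ₀+τ_data), with τ₀=1/σ₀² and τ_data=n/σ².
Here τ₀ = 1/104.9 = 0.009533 and τ_data = 30/111.3 = 0.269542, so τ_n = 0.279075.
Rearranging for μ₀: μ₀ = (μ_n·τ_n − τ_data·x̄)/τ₀ = (-12.7457·0.279075 − 0.269542·-13.2) / 0.009533 = 0.000948/0.009533 ≈ 0.1.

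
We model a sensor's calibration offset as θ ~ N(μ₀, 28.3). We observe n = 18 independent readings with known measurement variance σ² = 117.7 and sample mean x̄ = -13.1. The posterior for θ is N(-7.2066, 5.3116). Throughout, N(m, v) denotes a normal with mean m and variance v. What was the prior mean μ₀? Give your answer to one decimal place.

μ₀ = 18.3

With known observation variance, the Normal–Normal posterior has precision τ_n = τ₀ + n/σ² and mean μ_n = (τ₀μ₀ + (n/σ²)x̄)/τ_n.
Here τ₀ = 1/28.3 = 0.035336 and τ_data = 18/117.7 = 0.152931, so τ_n = 0.188267.
Rearranging for μ₀: μ₀ = (μ_n·τ_n − τ_data·x̄)/τ₀ = (-7.2066·0.188267 − 0.152931·-13.1) / 0.035336 = 0.646631/0.035336 ≈ 18.3.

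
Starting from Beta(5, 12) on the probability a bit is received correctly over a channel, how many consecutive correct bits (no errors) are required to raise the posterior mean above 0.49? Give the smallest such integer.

After k correct bits and 0 errors the posterior is Beta(5+k, 12), with mean (5+k)/(5+12+k).
Set (5+k)/(17+k) > 0.49 and solve: k > (0.49·17 − 5)/(1 − 0.49) = 6.529.
The smallest integer exceeding 6.529 is 7, and checking k=7: (12)/(24) = 0.5000 > 0.49.

k = 7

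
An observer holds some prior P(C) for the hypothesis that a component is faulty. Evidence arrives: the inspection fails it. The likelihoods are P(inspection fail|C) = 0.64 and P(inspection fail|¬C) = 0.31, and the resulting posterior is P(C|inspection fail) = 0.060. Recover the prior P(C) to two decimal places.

Bayes' rule in odds form gives O(C|E) = O(C)·[P(E|C)/P(E|¬C)], hence O(C) = O(C|E)/LR.
Posterior odds = 0.060/(1−0.060) = 0.0638. LR = 0.64/0.31 = 2.0645.
Prior odds = 0.0638/2.0645 = 0.0309, so P(C) = 0.0309/(1+0.0309) ≈ 0.03.

P(C) = 0.03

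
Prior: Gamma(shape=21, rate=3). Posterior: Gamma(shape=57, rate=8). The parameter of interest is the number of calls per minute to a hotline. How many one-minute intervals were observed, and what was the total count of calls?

A Gamma(α, β) prior (rate parametrization) on a Poisson rate with n observations summing to S gives posterior Gamma(α+S, β+n).
Matching: Σxᵢ = 57 − 21 = 36 and n = 8 − 3 = 5.

n = 5 one-minute intervals with total 36 calls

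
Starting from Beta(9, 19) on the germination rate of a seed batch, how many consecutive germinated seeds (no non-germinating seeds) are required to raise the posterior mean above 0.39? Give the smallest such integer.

k = 4

After k germinated seeds and 0 non-germinating seeds the posterior is Beta(9+k, 19), with mean (9+k)/(9+19+k).
Set (9+k)/(28+k) > 0.39 and solve: k > (0.39·28 − 9)/(1 − 0.39) = 3.148.
The smallest integer exceeding 3.148 is 4.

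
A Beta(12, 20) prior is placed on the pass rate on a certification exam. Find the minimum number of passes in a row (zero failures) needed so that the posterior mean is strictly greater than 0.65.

k = 26

After k passes and 0 failures the posterior is Beta(12+k, 20), with mean (12+k)/(12+20+k).
Set (12+k)/(32+k) > 0.65 and solve: k > (0.65·32 − 12)/(1 − 0.65) = 25.143.
The smallest integer exceeding 25.143 is 26, and checking k=26: (38)/(58) = 0.6552 > 0.65.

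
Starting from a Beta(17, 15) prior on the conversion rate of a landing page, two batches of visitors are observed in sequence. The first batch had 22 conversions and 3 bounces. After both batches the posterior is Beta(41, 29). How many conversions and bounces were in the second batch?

Because Beta–binomial updating is additive in the counts, the combined data contributed (α_post−α_prior, β_post−β_prior) successes and failures.
Total across both batches: 41−17=24 conversions, 29−15=14 bounces.
Subtract the first batch: 24−22=2 conversions and 14−3=11 bounces.

2 conversions and 11 bounces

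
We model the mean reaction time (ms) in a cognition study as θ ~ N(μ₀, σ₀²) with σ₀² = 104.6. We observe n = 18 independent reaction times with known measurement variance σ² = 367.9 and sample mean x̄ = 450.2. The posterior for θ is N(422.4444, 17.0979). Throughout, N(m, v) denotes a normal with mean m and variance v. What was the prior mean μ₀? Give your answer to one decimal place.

μ₀ = 280.4

The posterior mean is a precision-weighted average: μ_n = (τ₀μ₀ + τ_data·x̄)/(τ₀+τ_data), with τ₀=1/σ₀² and τ_data=n/σ².
Here τ₀ = 1/104.6 = 0.009560 and τ_data = 18/367.9 = 0.048926, so τ_n = 0.058486.
Rearranging for μ₀: μ₀ = (μ_n·τ_n − τ_data·x̄)/τ₀ = (422.4444·0.058486 − 0.048926·450.2) / 0.009560 = 2.680598/0.009560 ≈ 280.4.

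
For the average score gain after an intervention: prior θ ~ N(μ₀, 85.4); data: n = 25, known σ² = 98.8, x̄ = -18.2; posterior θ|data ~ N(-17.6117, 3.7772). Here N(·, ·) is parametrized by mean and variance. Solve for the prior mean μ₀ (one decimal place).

The posterior mean is a precision-weighted average: μ_n = (τ₀μ₀ + τ_data·x̄)/(τ₀+τ_data), with τ₀=1/σ₀² and τ_data=n/σ².
Here τ₀ = 1/85.4 = 0.011710 and τ_data = 25/98.8 = 0.253036, so τ_n = 0.264746.
Rearranging for μ₀: μ₀ = (μ_n·τ_n − τ_data·x̄)/τ₀ = (-17.6117·0.264746 − 0.253036·-18.2) / 0.011710 = -0.057372/0.011710 ≈ -4.9.

μ₀ = -4.9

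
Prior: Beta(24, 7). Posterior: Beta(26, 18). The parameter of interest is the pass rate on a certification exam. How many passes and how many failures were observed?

2 passes and 11 failures

Under Beta–binomial conjugacy the posterior parameters are (a+s, b+f).
So s = 26 − 24 = 2 and f = 18 − 7 = 11.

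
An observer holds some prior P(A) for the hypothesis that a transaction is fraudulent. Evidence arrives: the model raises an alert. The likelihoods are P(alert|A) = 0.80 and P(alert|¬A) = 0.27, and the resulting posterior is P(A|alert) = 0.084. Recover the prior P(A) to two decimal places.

In odds form, posterior odds = prior odds × likelihood ratio, so prior odds = posterior odds ÷ LR.
Posterior odds = 0.084/(1−0.084) = 0.0917. LR = 0.80/0.27 = 2.9630.
Prior odds = 0.0917/2.9630 = 0.0309, so P(A) = 0.0309/(1+0.0309) ≈ 0.03.

P(A) = 0.03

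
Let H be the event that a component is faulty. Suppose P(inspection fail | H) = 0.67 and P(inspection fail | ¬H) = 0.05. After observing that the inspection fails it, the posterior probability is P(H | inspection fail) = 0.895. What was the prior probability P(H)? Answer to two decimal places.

Bayes' rule in odds form gives O(H|E) = O(H)·[P(E|H)/P(E|¬H)], hence O(H) = O(H|E)/LR.
Posterior odds = 0.895/(1−0.895) = 8.5238. LR = 0.67/0.05 = 13.4000.
Prior odds = 8.5238/13.4000 = 0.6361, so P(H) = 0.6361/(1+0.6361) ≈ 0.39.

P(H) = 0.39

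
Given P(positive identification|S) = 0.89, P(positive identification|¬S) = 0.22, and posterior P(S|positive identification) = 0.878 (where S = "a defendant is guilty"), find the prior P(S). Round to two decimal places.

P(S) = 0.64

Bayes' rule in odds form gives O(S|E) = O(S)·[P(E|S)/P(E|¬S)], hence O(S) = O(S|E)/LR.
Posterior odds = 0.878/(1−0.878) = 7.1967. LR = 0.89/0.22 = 4.0455.
Prior odds = 7.1967/4.0455 = 1.7789, so P(S) = 1.7789/(1+1.7789) ≈ 0.64.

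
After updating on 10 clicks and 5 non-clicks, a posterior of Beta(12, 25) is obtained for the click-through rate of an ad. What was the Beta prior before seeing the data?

Beta is conjugate to the binomial likelihood: posterior = Beta(α+s, β+f).
So α = 12 − 10 = 2 and β = 25 − 5 = 20.

Beta(2, 20)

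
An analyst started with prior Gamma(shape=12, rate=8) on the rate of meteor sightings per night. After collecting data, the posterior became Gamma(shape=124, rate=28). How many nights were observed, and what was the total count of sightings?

Gamma–Poisson conjugacy: posterior shape = α + Σxᵢ, posterior rate = β + n.
Matching: Σxᵢ = 124 − 12 = 112 and n = 28 − 8 = 20.

n = 20 nights with total 112 sightings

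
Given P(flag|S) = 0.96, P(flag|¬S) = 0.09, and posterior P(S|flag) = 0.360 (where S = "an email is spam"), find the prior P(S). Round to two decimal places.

In odds form, posterior odds = prior odds × likelihood ratio, so prior odds = posterior odds ÷ LR.
Posterior odds = 0.360/(1−0.360) = 0.5625. LR = 0.96/0.09 = 10.6667.
Prior odds = 0.5625/10.6667 = 0.0527, so P(S) = 0.0527/(1+0.0527) ≈ 0.05.

P(S) = 0.05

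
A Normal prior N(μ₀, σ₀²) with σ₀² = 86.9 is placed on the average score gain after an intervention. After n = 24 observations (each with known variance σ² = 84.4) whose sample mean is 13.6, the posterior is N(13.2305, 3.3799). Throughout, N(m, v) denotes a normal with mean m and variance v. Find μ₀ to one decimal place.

μ₀ = 4.1

The posterior mean is a precision-weighted average: μ_n = (τ₀μ₀ + τ_data·x̄)/(τ₀+τ_data), with τ₀=1/σ₀² and τ_data=n/σ².
Here τ₀ = 1/86.9 = 0.011507 and τ_data = 24/84.4 = 0.284360, so τ_n = 0.295867.
Rearranging for μ₀: μ₀ = (μ_n·τ_n − τ_data·x̄)/τ₀ = (13.2305·0.295867 − 0.284360·13.6) / 0.011507 = 0.047172/0.011507 ≈ 4.1.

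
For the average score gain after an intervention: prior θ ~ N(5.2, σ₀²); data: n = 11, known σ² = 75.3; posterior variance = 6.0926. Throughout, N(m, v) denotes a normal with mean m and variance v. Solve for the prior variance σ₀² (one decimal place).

σ₀² = 55.4

For the Normal–Normal model with known σ², precisions add: τ_n = τ₀ + n/σ².
So 1/σ₀² = 1/6.0926 − 11/75.3 = 0.164134 − 0.146082 = 0.018052.
Hence σ₀² = 1/0.018052 ≈ 55.4.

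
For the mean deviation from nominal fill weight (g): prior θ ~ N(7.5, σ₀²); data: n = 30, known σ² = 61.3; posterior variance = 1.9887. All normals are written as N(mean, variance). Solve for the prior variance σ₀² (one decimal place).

Posterior precision equals prior precision plus data precision: 1/σ_n² = 1/σ₀² + n/σ².
So 1/σ₀² = 1/1.9887 − 30/61.3 = 0.502841 − 0.489396 = 0.013445.
Hence σ₀² = 1/0.013445 ≈ 74.4.

σ₀² = 74.4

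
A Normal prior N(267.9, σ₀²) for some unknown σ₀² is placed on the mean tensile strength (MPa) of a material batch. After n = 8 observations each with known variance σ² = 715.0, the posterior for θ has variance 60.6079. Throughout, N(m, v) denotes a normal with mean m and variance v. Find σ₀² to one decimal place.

For the Normal–Normal model with known σ², precisions add: τ_n = τ₀ + n/σ².
So 1/σ₀² = 1/60.6079 − 8/715.0 = 0.016499 − 0.011189 = 0.005310.
Hence σ₀² = 1/0.005310 ≈ 188.3.

σ₀² = 188.3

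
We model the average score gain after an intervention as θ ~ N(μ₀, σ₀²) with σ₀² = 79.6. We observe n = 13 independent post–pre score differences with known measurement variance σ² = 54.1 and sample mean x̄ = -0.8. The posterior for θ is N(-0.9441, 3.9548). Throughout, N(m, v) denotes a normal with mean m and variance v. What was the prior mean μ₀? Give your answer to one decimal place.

With known observation variance, the Normal–Normal posterior has precision τ_n = τ₀ + n/σ² and mean μ_n = (τ₀μ₀ + (n/σ²)x̄)/τ_n.
Here τ₀ = 1/79.6 = 0.012563 and τ_data = 13/54.1 = 0.240296, so τ_n = 0.252859.
Rearranging for μ₀: μ₀ = (μ_n·τ_n − τ_data·x̄)/τ₀ = (-0.9441·0.252859 − 0.240296·-0.8) / 0.012563 = -0.046487/0.012563 ≈ -3.7.

μ₀ = -3.7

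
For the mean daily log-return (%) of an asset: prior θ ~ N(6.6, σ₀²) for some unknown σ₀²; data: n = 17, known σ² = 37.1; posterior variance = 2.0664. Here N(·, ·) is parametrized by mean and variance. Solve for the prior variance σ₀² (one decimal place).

For the Normal–Normal model with known σ², precisions add: τ_n = τ₀ + n/σ².
So 1/σ₀² = 1/2.0664 − 17/37.1 = 0.483933 − 0.458221 = 0.025712.
Hence σ₀² = 1/0.025712 ≈ 38.9.

σ₀² = 38.9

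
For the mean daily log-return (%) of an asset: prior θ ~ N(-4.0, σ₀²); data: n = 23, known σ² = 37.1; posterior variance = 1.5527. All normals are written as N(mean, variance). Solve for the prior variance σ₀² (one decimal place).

σ₀² = 41.5

Posterior precision equals prior precision plus data precision: 1/σ_n² = 1/σ₀² + n/σ².
So 1/σ₀² = 1/1.5527 − 23/37.1 = 0.644039 − 0.619946 = 0.024093.
Hence σ₀² = 1/0.024093 ≈ 41.5.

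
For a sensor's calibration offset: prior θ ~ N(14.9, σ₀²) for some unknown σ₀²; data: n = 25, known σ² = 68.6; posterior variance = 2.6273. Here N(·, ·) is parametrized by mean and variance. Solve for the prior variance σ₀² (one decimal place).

For the Normal–Normal model with known σ², precisions add: τ_n = τ₀ + n/σ².
So 1/σ₀² = 1/2.6273 − 25/68.6 = 0.380619 − 0.364431 = 0.016188.
Hence σ₀² = 1/0.016188 ≈ 61.8.

σ₀² = 61.8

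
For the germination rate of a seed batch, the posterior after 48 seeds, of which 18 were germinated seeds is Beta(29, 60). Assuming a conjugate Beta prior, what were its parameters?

A Beta(a, b) prior with s successes and f failures in binomial data gives a Beta(a+s, b+f) posterior.
So a = 29 − 18 = 11 and b = 60 − 30 = 30.

Beta(11, 30)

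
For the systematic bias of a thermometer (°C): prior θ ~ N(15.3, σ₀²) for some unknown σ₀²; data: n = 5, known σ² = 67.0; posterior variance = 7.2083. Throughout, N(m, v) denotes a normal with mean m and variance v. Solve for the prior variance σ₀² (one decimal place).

Posterior precision equals prior precision plus data precision: 1/σ_n² = 1/σ₀² + n/σ².
So 1/σ₀² = 1/7.2083 − 5/67.0 = 0.138729 − 0.074627 = 0.064102.
Hence σ₀² = 1/0.064102 ≈ 15.6.

σ₀² = 15.6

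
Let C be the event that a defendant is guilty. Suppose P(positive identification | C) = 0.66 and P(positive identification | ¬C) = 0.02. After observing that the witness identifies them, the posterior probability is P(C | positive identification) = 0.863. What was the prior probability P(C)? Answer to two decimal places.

P(C) = 0.16

Bayes' rule in odds form gives O(C|E) = O(C)·[P(E|C)/P(E|¬C)], hence O(C) = O(C|E)/LR.
Posterior odds = 0.863/(1−0.863) = 6.2993. LR = 0.66/0.02 = 33.0000.
Prior odds = 6.2993/33.0000 = 0.1909, so P(C) = 0.1909/(1+0.1909) ≈ 0.16.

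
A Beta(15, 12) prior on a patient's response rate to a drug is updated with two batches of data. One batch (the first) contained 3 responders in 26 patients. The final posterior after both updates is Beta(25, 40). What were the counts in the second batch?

7 responders and 5 non-responders

Sequential conjugate updates are equivalent to a single update on the pooled data, so total successes = posterior α − prior α and total failures = posterior β − prior β.
Total across both batches: 25−15=10 responders, 40−12=28 non-responders.
Subtract the first batch: 10−3=7 responders and 28−23=5 non-responders.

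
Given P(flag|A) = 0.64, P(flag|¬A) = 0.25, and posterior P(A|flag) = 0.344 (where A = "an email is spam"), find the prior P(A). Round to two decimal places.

Bayes' rule in odds form gives O(A|E) = O(A)·[P(E|A)/P(E|¬A)], hence O(A) = O(A|E)/LR.
Posterior odds = 0.344/(1−0.344) = 0.5244. LR = 0.64/0.25 = 2.5600.
Prior odds = 0.5244/2.5600 = 0.2048, so P(A) = 0.2048/(1+0.2048) ≈ 0.17.

P(A) = 0.17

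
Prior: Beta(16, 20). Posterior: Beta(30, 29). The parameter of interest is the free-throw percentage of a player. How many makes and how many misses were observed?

Beta is conjugate to the binomial likelihood: posterior = Beta(α+s, β+f).
So s = 30 − 16 = 14 and f = 29 − 20 = 9.

14 makes and 9 misses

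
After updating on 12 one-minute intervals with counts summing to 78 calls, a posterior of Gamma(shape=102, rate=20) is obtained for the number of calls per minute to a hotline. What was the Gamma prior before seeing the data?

Gamma–Poisson conjugacy: posterior shape = α + Σxᵢ, posterior rate = β + n.
So α = 102 − 78 = 24 and β = 20 − 12 = 8.

Gamma(shape=24, rate=8)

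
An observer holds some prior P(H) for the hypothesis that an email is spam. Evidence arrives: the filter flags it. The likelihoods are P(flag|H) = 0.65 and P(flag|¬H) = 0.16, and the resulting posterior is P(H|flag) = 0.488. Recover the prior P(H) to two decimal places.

P(H) = 0.19

In odds form, posterior odds = prior odds × likelihood ratio, so prior odds = posterior odds ÷ LR.
Posterior odds = 0.488/(1−0.488) = 0.9531. LR = 0.65/0.16 = 4.0625.
Prior odds = 0.9531/4.0625 = 0.2346, so P(H) = 0.2346/(1+0.2346) ≈ 0.19.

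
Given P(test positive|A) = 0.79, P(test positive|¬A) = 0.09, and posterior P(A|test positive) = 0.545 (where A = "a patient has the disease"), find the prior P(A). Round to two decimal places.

Bayes' rule in odds form gives O(A|E) = O(A)·[P(E|A)/P(E|¬A)], hence O(A) = O(A|E)/LR.
Posterior odds = 0.545/(1−0.545) = 1.1978. LR = 0.79/0.09 = 8.7778.
Prior odds = 1.1978/8.7778 = 0.1365, so P(A) = 0.1365/(1+0.1365) ≈ 0.12.

P(A) = 0.12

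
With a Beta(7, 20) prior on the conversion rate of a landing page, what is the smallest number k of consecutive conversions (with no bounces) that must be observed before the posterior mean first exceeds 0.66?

After k conversions and 0 bounces the posterior is Beta(7+k, 20), with mean (7+k)/(7+20+k).
Set (7+k)/(27+k) > 0.66 and solve: k > (0.66·27 − 7)/(1 − 0.66) = 31.824.
The smallest integer exceeding 31.824 is 32.

k = 32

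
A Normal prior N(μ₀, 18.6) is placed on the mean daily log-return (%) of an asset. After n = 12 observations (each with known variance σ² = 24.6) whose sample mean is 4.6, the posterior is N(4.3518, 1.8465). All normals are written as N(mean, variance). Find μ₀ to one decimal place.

μ₀ = 2.1

With known observation variance, the Normal–Normal posterior has precision τ_n = τ₀ + n/σ² and mean μ_n = (τ₀μ₀ + (n/σ²)x̄)/τ_n.
Here τ₀ = 1/18.6 = 0.053763 and τ_data = 12/24.6 = 0.487805, so τ_n = 0.541568.
Rearranging for μ₀: μ₀ = (μ_n·τ_n − τ_data·x̄)/τ₀ = (4.3518·0.541568 − 0.487805·4.6) / 0.053763 = 0.112893/0.053763 ≈ 2.1.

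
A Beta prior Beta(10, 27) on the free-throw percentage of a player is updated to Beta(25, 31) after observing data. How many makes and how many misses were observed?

15 makes and 4 misses

Beta is conjugate to the binomial likelihood: posterior = Beta(α+s, β+f).
Match parameters: s=25−10=15, f=31−27=4.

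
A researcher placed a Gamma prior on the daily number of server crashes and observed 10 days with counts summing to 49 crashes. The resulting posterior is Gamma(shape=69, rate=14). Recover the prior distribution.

Gamma(shape=20, rate=4)

A Gamma(α, β) prior (rate parametrization) on a Poisson rate with n observations summing to S gives posterior Gamma(α+S, β+n).
So α = 69 − 49 = 20 and β = 14 − 10 = 4.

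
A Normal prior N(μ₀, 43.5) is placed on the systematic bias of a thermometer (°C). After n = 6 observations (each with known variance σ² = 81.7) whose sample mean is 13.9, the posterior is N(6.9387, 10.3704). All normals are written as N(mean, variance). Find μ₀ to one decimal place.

The posterior mean is a precision-weighted average: μ_n = (τ₀μ₀ + τ_data·x̄)/(τ₀+τ_data), with τ₀=1/σ₀² and τ_data=n/σ².
Here τ₀ = 1/43.5 = 0.022989 and τ_data = 6/81.7 = 0.073439, so τ_n = 0.096428.
Rearranging for μ₀: μ₀ = (μ_n·τ_n − τ_data·x̄)/τ₀ = (6.9387·0.096428 − 0.073439·13.9) / 0.022989 = -0.351717/0.022989 ≈ -15.3.

μ₀ = -15.3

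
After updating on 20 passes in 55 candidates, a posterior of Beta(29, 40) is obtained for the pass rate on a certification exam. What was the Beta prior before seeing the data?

Beta(9, 5)

A Beta(α, β) prior with s successes and f failures in binomial data gives a Beta(α+s, β+f) posterior.
Subtract the data counts: 29−20=9, 40−35=5.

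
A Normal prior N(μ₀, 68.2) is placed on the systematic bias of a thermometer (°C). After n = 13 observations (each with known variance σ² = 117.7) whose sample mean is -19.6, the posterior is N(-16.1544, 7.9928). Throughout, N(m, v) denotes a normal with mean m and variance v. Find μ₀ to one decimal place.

μ₀ = 9.8

With known observation variance, the Normal–Normal posterior has precision τ_n = τ₀ + n/σ² and mean μ_n = (τ₀μ₀ + (n/σ²)x̄)/τ_n.
Here τ₀ = 1/68.2 = 0.014663 and τ_data = 13/117.7 = 0.110450, so τ_n = 0.125113.
Rearranging for μ₀: μ₀ = (μ_n·τ_n − τ_data·x̄)/τ₀ = (-16.1544·0.125113 − 0.110450·-19.6) / 0.014663 = 0.143695/0.014663 ≈ 9.8.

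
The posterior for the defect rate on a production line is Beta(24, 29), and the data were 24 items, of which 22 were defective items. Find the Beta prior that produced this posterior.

Beta is conjugate to the binomial likelihood: posterior = Beta(α+s, β+f).
So α = 24 − 22 = 2 and β = 29 − 2 = 27.

Beta(2, 27)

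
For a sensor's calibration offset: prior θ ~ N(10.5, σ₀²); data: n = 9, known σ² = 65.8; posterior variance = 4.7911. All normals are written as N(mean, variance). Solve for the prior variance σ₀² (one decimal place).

σ₀² = 13.9

Posterior precision equals prior precision plus data precision: 1/σ_n² = 1/σ₀² + n/σ².
So 1/σ₀² = 1/4.7911 − 9/65.8 = 0.208720 − 0.136778 = 0.071942.
Hence σ₀² = 1/0.071942 ≈ 13.9.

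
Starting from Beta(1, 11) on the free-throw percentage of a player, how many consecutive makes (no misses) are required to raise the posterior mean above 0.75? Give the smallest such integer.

k = 33

After k makes and 0 misses the posterior is Beta(1+k, 11), with mean (1+k)/(1+11+k).
Set (1+k)/(12+k) > 0.75 and solve: k > (0.75·12 − 1)/(1 − 0.75) = 32.000.
The smallest integer exceeding 32.000 is 33, and checking k=33: (34)/(45) = 0.7556 > 0.75.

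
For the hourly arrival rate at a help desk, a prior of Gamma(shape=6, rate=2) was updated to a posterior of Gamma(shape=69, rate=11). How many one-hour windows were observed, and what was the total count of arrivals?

Gamma–Poisson conjugacy: posterior shape = α + Σxᵢ, posterior rate = β + n.
Matching: Σxᵢ = 69 − 6 = 63 and n = 11 − 2 = 9.

n = 9 one-hour windows with total 63 arrivals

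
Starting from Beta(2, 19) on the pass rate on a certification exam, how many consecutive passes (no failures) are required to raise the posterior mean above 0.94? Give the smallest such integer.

k = 296

After k passes and 0 failures the posterior is Beta(2+k, 19), with mean (2+k)/(2+19+k).
Set (2+k)/(21+k) > 0.94 and solve: k > (0.94·21 − 2)/(1 − 0.94) = 295.667.
The smallest integer exceeding 295.667 is 296, and checking k=296: (298)/(317) = 0.9401 > 0.94.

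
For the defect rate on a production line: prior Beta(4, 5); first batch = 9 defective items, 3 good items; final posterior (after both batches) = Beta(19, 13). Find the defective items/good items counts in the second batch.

6 defective items and 5 good items

Because Beta–binomial updating is additive in the counts, the combined data contributed (α_post−α_prior, β_post−β_prior) successes and failures.
Total across both batches: 19−4=15 defective items, 13−5=8 good items.
Subtract the first batch: 15−9=6 defective items and 8−3=5 good items.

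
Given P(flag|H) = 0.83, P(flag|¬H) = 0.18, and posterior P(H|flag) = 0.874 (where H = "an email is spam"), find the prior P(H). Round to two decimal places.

P(H) = 0.60

In odds form, posterior odds = prior odds × likelihood ratio, so prior odds = posterior odds ÷ LR.
Posterior odds = 0.874/(1−0.874) = 6.9365. LR = 0.83/0.18 = 4.6111.
Prior odds = 6.9365/4.6111 = 1.5043, so P(H) = 1.5043/(1+1.5043) ≈ 0.60.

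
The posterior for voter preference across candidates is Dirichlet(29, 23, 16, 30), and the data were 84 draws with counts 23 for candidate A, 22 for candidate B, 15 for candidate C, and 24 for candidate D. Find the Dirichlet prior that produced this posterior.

Dirichlet(6, 1, 1, 6)

For a Dirichlet(α) prior with multinomial counts c, the posterior is Dirichlet(α + c) componentwise.
Subtract each count from the matching posterior parameter: 29−23=6, 23−22=1, 16−15=1, 30−24=6.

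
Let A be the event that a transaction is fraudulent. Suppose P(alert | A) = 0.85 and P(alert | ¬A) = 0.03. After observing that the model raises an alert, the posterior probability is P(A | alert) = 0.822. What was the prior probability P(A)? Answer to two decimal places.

P(A) = 0.14

In odds form, posterior odds = prior odds × likelihood ratio, so prior odds = posterior odds ÷ LR.
Posterior odds = 0.822/(1−0.822) = 4.6180. LR = 0.85/0.03 = 28.3333.
Prior odds = 4.6180/28.3333 = 0.1630, so P(A) = 0.1630/(1+0.1630) ≈ 0.14.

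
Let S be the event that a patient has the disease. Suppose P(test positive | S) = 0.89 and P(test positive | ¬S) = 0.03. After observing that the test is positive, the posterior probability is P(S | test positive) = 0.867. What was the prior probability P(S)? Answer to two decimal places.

P(S) = 0.18

Bayes' rule in odds form gives O(S|E) = O(S)·[P(E|S)/P(E|¬S)], hence O(S) = O(S|E)/LR.
Posterior odds = 0.867/(1−0.867) = 6.5188. LR = 0.89/0.03 = 29.6667.
Prior odds = 6.5188/29.6667 = 0.2197, so P(S) = 0.2197/(1+0.2197) ≈ 0.18.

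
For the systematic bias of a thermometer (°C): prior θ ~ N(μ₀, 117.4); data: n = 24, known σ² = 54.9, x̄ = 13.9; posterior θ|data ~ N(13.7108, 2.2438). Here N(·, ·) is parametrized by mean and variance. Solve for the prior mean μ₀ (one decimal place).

μ₀ = 4.0

With known observation variance, the Normal–Normal posterior has precision τ_n = τ₀ + n/σ² and mean μ_n = (τ₀μ₀ + (n/σ²)x̄)/τ_n.
Here τ₀ = 1/117.4 = 0.008518 and τ_data = 24/54.9 = 0.437158, so τ_n = 0.445676.
Rearranging for μ₀: μ₀ = (μ_n·τ_n − τ_data·x̄)/τ₀ = (13.7108·0.445676 − 0.437158·13.9) / 0.008518 = 0.034078/0.008518 ≈ 4.0.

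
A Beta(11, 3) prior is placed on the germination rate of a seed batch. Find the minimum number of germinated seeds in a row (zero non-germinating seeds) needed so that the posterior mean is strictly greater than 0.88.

After k germinated seeds and 0 non-germinating seeds the posterior is Beta(11+k, 3), with mean (11+k)/(11+3+k).
Set (11+k)/(14+k) > 0.88 and solve: k > (0.88·14 − 11)/(1 − 0.88) = 11.000.
The smallest integer exceeding 11.000 is 12.

k = 12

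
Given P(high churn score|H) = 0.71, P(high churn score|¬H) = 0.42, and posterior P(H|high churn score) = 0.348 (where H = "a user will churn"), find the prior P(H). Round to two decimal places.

Bayes' rule in odds form gives O(H|E) = O(H)·[P(E|H)/P(E|¬H)], hence O(H) = O(H|E)/LR.
Posterior odds = 0.348/(1−0.348) = 0.5337. LR = 0.71/0.42 = 1.6905.
Prior odds = 0.5337/1.6905 = 0.3157, so P(H) = 0.3157/(1+0.3157) ≈ 0.24.

P(H) = 0.24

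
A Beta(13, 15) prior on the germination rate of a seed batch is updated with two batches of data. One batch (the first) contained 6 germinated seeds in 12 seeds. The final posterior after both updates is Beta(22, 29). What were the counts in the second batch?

3 germinated seeds and 8 non-germinating seeds

Because Beta–binomial updating is additive in the counts, the combined data contributed (α_post−α_prior, β_post−β_prior) successes and failures.
Total across both batches: 22−13=9 germinated seeds, 29−15=14 non-germinating seeds.
Subtract the first batch: 9−6=3 germinated seeds and 14−6=8 non-germinating seeds.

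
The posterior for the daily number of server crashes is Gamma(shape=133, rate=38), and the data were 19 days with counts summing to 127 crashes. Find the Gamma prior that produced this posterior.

Gamma(shape=6, rate=19)

Gamma–Poisson conjugacy: posterior shape = α + Σxᵢ, posterior rate = β + n.
So α = 133 − 127 = 6 and β = 38 − 19 = 19.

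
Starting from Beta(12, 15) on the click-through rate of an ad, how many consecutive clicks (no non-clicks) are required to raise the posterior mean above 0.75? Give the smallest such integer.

After k clicks and 0 non-clicks the posterior is Beta(12+k, 15), with mean (12+k)/(12+15+k).
Set (12+k)/(27+k) > 0.75 and solve: k > (0.75·27 − 12)/(1 − 0.75) = 33.000.
The smallest integer exceeding 33.000 is 34.

k = 34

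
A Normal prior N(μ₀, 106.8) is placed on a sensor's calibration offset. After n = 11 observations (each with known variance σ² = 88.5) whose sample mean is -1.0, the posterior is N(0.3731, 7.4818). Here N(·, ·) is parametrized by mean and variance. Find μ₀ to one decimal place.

The posterior mean is a precision-weighted average: μ_n = (τ₀μ₀ + τ_data·x̄)/(τ₀+τ_data), with τ₀=1/σ₀² and τ_data=n/σ².
Here τ₀ = 1/106.8 = 0.009363 and τ_data = 11/88.5 = 0.124294, so τ_n = 0.133657.
Rearranging for μ₀: μ₀ = (μ_n·τ_n − τ_data·x̄)/τ₀ = (0.3731·0.133657 − 0.124294·-1.0) / 0.009363 = 0.174161/0.009363 ≈ 18.6.

μ₀ = 18.6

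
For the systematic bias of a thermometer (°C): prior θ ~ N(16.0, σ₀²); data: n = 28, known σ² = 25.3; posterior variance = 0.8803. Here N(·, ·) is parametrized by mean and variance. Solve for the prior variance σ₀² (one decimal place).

σ₀² = 34.2

Posterior precision equals prior precision plus data precision: 1/σ_n² = 1/σ₀² + n/σ².
So 1/σ₀² = 1/0.8803 − 28/25.3 = 1.135976 − 1.106719 = 0.029257.
Hence σ₀² = 1/0.029257 ≈ 34.2.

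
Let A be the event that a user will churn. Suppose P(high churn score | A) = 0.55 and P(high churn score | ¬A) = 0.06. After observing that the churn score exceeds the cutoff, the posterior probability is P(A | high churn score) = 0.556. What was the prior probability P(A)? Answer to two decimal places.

P(A) = 0.12

Bayes' rule in odds form gives O(A|E) = O(A)·[P(E|A)/P(E|¬A)], hence O(A) = O(A|E)/LR.
Posterior odds = 0.556/(1−0.556) = 1.2523. LR = 0.55/0.06 = 9.1667.
Prior odds = 1.2523/9.1667 = 0.1366, so P(A) = 0.1366/(1+0.1366) ≈ 0.12.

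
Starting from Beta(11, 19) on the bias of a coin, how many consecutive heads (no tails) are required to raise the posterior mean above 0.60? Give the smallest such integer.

After k heads and 0 tails the posterior is Beta(11+k, 19), with mean (11+k)/(11+19+k).
Set (11+k)/(30+k) > 0.60 and solve: k > (0.60·30 − 11)/(1 − 0.60) = 17.500.
The smallest integer exceeding 17.500 is 18.

k = 18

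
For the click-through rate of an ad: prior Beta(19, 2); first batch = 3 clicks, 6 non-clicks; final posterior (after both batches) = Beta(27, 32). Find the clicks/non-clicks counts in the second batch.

5 clicks and 24 non-clicks

Because Beta–binomial updating is additive in the counts, the combined data contributed (α_post−α_prior, β_post−β_prior) successes and failures.
Total across both batches: 27−19=8 clicks, 32−2=30 non-clicks.
Subtract the first batch: 8−3=5 clicks and 30−6=24 non-clicks.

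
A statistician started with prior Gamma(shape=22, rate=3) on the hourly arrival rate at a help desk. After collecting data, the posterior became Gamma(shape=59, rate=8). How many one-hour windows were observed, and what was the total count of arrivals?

A Gamma(α, β) prior (rate parametrization) on a Poisson rate with n observations summing to S gives posterior Gamma(α+S, β+n).
Matching: Σxᵢ = 59 − 22 = 37 and n = 8 − 3 = 5.

n = 5 one-hour windows with total 37 arrivals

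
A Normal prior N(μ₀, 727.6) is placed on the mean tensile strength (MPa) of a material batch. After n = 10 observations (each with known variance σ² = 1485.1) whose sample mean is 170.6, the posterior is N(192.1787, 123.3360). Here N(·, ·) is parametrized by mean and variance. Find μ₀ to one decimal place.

With known observation variance, the Normal–Normal posterior has precision τ_n = τ₀ + n/σ² and mean μ_n = (τ₀μ₀ + (n/σ²)x̄)/τ_n.
Here τ₀ = 1/727.6 = 0.001374 and τ_data = 10/1485.1 = 0.006734, so τ_n = 0.008108.
Rearranging for μ₀: μ₀ = (μ_n·τ_n − τ_data·x̄)/τ₀ = (192.1787·0.008108 − 0.006734·170.6) / 0.001374 = 0.409364/0.001374 ≈ 297.9.

μ₀ = 297.9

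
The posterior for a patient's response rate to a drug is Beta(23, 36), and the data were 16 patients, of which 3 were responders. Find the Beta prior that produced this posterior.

A Beta(a, b) prior with s successes and f failures in binomial data gives a Beta(a+s, b+f) posterior.
Subtract the data counts: 23−3=20, 36−13=23.

Beta(20, 23)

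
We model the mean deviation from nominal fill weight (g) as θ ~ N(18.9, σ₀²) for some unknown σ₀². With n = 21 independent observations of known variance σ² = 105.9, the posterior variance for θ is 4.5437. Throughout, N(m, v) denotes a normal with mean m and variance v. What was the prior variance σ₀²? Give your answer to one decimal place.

σ₀² = 45.9

For the Normal–Normal model with known σ², precisions add: τ_n = τ₀ + n/σ².
So 1/σ₀² = 1/4.5437 − 21/105.9 = 0.220085 − 0.198300 = 0.021785.
Hence σ₀² = 1/0.021785 ≈ 45.9.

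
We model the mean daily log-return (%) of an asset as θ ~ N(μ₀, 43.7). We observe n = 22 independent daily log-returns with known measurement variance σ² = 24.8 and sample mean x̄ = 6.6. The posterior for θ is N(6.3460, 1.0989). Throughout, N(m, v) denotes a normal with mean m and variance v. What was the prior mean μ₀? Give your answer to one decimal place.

μ₀ = -3.5

With known observation variance, the Normal–Normal posterior has precision τ_n = τ₀ + n/σ² and mean μ_n = (τ₀μ₀ + (n/σ²)x̄)/τ_n.
Here τ₀ = 1/43.7 = 0.022883 and τ_data = 22/24.8 = 0.887097, so τ_n = 0.909980.
Rearranging for μ₀: μ₀ = (μ_n·τ_n − τ_data·x̄)/τ₀ = (6.3460·0.909980 − 0.887097·6.6) / 0.022883 = -0.080107/0.022883 ≈ -3.5.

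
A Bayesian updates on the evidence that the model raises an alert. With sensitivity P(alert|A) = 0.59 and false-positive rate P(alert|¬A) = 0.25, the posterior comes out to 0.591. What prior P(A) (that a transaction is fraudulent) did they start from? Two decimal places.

P(A) = 0.38

In odds form, posterior odds = prior odds × likelihood ratio, so prior odds = posterior odds ÷ LR.
Posterior odds = 0.591/(1−0.591) = 1.4450. LR = 0.59/0.25 = 2.3600.
Prior odds = 1.4450/2.3600 = 0.6123, so P(A) = 0.6123/(1+0.6123) ≈ 0.38.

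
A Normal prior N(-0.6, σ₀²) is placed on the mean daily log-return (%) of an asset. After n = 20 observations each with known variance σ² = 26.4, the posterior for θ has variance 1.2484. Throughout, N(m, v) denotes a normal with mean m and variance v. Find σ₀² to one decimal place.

σ₀² = 23.0

Posterior precision equals prior precision plus data precision: 1/σ_n² = 1/σ₀² + n/σ².
So 1/σ₀² = 1/1.2484 − 20/26.4 = 0.801025 − 0.757576 = 0.043449.
Hence σ₀² = 1/0.043449 ≈ 23.0.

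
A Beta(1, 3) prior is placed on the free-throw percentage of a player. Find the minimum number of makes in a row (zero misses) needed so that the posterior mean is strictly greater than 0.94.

After k makes and 0 misses the posterior is Beta(1+k, 3), with mean (1+k)/(1+3+k).
Set (1+k)/(4+k) > 0.94 and solve: k > (0.94·4 − 1)/(1 − 0.94) = 46.000.
The smallest integer exceeding 46.000 is 47, and checking k=47: (48)/(51) = 0.9412 > 0.94.

k = 47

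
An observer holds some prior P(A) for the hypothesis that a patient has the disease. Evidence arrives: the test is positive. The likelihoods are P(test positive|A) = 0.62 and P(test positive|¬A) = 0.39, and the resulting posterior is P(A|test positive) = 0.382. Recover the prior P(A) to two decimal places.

P(A) = 0.28

In odds form, posterior odds = prior odds × likelihood ratio, so prior odds = posterior odds ÷ LR.
Posterior odds = 0.382/(1−0.382) = 0.6181. LR = 0.62/0.39 = 1.5897.
Prior odds = 0.6181/1.5897 = 0.3888, so P(A) = 0.3888/(1+0.3888) ≈ 0.28.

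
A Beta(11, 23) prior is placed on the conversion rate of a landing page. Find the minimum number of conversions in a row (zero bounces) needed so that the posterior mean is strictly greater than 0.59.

After k conversions and 0 bounces the posterior is Beta(11+k, 23), with mean (11+k)/(11+23+k).
Set (11+k)/(34+k) > 0.59 and solve: k > (0.59·34 − 11)/(1 − 0.59) = 22.098.
The smallest integer exceeding 22.098 is 23.

k = 23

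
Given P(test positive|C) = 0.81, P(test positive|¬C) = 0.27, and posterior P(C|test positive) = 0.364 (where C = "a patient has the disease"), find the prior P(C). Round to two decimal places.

P(C) = 0.16

Bayes' rule in odds form gives O(C|E) = O(C)·[P(E|C)/P(E|¬C)], hence O(C) = O(C|E)/LR.
Posterior odds = 0.364/(1−0.364) = 0.5723. LR = 0.81/0.27 = 3.0000.
Prior odds = 0.5723/3.0000 = 0.1908, so P(C) = 0.1908/(1+0.1908) ≈ 0.16.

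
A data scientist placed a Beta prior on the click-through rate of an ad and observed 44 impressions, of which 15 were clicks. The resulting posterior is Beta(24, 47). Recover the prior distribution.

Beta(9, 18)

A Beta(a, b) prior with s successes and f failures in binomial data gives a Beta(a+s, b+f) posterior.
Subtract the data counts: 24−15=9, 47−29=18.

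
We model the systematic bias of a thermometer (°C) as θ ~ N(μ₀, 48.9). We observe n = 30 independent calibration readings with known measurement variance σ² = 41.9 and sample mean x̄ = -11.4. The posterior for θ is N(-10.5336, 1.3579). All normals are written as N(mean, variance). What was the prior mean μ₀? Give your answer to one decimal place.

μ₀ = 19.8

With known observation variance, the Normal–Normal posterior has precision τ_n = τ₀ + n/σ² and mean μ_n = (τ₀μ₀ + (n/σ²)x̄)/τ_n.
Here τ₀ = 1/48.9 = 0.020450 and τ_data = 30/41.9 = 0.715990, so τ_n = 0.736440.
Rearranging for μ₀: μ₀ = (μ_n·τ_n − τ_data·x̄)/τ₀ = (-10.5336·0.736440 − 0.715990·-11.4) / 0.020450 = 0.404922/0.020450 ≈ 19.8.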